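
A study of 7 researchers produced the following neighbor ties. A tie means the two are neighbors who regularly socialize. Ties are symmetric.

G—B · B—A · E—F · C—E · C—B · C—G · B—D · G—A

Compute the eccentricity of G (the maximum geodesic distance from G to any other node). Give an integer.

3

Distances from G: A:1, B:1, C:1, D:2, E:2, F:3.
The largest is 3 (to F), so the eccentricity of G is 3.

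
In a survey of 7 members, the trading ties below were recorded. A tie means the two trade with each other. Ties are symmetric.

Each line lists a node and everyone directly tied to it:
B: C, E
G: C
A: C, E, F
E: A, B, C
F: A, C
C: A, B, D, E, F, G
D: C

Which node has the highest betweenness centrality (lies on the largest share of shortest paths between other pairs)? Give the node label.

Unnormalized betweenness of each node: A:1/2, B:0, C:11, D:0, E:1/2, F:0, G:0.
C has the largest value, 11, making it the main broker — the node through which the most shortest paths run.

C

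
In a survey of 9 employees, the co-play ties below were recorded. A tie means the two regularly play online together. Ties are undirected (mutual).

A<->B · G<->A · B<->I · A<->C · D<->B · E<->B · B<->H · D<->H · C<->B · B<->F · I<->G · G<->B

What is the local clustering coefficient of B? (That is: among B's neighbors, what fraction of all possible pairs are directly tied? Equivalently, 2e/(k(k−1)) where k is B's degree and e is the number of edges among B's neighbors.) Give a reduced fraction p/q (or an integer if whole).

B's neighbors: A, C, D, E, F, G, H, and I (k = 8).
Possible neighbor pairs: C(8,2) = 28. Edges among them: A–C, A–G, D–H, G–I → e = 4.
Clustering(B) = 4/28 = 1/7.

1/7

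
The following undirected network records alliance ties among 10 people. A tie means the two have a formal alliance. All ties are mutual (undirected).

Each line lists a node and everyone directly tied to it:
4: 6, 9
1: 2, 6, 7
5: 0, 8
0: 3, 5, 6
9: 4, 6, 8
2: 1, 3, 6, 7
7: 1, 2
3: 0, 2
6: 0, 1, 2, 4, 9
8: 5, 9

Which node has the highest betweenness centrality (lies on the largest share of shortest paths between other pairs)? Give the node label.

6

Unnormalized betweenness of each node: 0:8, 1:8/3, 2:41/6, 3:5/3, 4:0, 5:2, 6:107/6, 7:0, 8:3/2, 9:11/2.
6 has the largest value, 107/6, making it the main broker — the node through which the most shortest paths run.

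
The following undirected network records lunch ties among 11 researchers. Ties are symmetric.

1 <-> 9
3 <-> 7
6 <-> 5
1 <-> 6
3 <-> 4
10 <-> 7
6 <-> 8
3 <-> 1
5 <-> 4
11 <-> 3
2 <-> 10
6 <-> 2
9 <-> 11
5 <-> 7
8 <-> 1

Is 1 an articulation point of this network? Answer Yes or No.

Even without 1, every remaining node can still reach every other (the residual graph is connected), so 1 is not a cut vertex.

No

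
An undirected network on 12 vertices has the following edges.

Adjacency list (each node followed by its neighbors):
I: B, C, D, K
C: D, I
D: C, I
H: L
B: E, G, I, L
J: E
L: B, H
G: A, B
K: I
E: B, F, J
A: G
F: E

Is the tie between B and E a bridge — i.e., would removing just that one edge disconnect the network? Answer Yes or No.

Without the B–E edge there is no alternate route between B and E, so the network disconnects. It is a bridge.

Yes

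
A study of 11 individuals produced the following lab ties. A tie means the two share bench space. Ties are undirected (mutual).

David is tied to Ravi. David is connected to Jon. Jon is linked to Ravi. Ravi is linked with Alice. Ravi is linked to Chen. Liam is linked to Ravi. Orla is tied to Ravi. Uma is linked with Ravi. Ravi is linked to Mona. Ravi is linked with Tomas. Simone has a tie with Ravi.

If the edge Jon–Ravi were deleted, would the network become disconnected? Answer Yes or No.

Even without that edge, Jon still reaches Ravi via Jon – David – Ravi, so the network stays connected. Not a bridge.

No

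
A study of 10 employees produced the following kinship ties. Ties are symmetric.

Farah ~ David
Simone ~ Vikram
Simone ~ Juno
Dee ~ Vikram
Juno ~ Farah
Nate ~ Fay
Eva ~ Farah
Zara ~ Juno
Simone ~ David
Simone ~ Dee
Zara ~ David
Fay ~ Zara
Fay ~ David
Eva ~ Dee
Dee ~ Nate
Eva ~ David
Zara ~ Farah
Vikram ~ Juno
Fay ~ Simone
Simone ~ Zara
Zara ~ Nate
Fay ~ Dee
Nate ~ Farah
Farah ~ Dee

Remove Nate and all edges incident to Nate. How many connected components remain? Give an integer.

Nate's neighbors (Dee, Farah, Fay, and Zara) remain reachable from one another through other ties, so the rest of the network stays in one piece.

1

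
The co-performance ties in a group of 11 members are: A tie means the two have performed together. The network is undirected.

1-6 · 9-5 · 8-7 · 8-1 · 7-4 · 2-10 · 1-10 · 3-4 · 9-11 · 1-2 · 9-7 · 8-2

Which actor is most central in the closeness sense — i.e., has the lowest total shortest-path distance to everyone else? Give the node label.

7

Farness (sum of distances to all others) for each node — 1:24, 2:25, 3:35, 4:26, 5:33, 6:33, 7:19, 8:20, 9:24, 10:32, 11:33.
The smallest farness is 19, for 7, so 7 has the highest closeness.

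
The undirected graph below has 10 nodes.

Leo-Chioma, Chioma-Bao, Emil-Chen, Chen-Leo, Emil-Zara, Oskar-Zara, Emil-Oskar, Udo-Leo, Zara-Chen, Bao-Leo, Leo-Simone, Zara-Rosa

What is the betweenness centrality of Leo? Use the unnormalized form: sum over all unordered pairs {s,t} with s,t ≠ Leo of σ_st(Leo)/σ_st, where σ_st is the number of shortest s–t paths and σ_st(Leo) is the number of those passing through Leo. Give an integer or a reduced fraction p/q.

Pairs whose geodesics pass through Leo — Simone–Bao: 1; Simone–Emil: 1; Simone–Oskar: 2/2; Simone–Rosa: 1; Simone–Zara: 1; Simone–Chioma: 1; Simone–Chen: 1; Simone–Udo: 1; Bao–Emil: 1; Bao–Oskar: 2/2; Bao–Rosa: 1; Bao–Zara: 1; Bao–Chen: 1; Bao–Udo: 1 … (+11 more pairs).
All other pairs contribute 0.
Summing the contributions gives betweenness(Leo) = 25.

25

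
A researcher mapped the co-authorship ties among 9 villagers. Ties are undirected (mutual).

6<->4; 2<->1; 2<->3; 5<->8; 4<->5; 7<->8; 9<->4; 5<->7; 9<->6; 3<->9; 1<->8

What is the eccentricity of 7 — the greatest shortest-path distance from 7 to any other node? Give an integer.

4

Distances from 7: 1:2, 2:3, 3:4, 4:2, 5:1, 6:3, 8:1, 9:3.
The largest is 4 (to 3), so the eccentricity of 7 is 4.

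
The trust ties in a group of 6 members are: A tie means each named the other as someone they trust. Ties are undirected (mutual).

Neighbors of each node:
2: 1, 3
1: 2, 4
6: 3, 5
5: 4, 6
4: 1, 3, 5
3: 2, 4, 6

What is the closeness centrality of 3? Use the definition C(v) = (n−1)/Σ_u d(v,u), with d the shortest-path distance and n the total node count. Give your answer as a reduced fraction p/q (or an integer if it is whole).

5/7

Distances from 3: 1:2, 2:1, 4:1, 5:2, 6:1. Sum = 7.
n = 6, so closeness = 5/7.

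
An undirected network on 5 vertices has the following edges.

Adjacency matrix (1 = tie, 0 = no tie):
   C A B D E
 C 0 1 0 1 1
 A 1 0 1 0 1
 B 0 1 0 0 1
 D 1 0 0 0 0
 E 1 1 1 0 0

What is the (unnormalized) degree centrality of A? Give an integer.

A is directly tied to B, C, and E. That is 3 neighbors, so the degree of A is 3.

3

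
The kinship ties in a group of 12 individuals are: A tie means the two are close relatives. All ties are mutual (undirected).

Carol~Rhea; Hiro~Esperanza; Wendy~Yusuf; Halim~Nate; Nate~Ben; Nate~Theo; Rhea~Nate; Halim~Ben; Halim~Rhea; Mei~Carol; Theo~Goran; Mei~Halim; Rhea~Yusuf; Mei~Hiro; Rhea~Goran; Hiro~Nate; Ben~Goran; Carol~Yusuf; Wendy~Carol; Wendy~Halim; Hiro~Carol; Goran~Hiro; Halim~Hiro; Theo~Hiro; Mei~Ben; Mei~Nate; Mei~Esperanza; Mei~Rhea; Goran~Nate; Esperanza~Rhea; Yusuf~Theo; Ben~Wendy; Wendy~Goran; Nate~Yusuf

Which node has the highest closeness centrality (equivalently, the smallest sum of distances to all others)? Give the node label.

Nate

Farness (sum of distances to all others) for each node — Ben:17, Carol:17, Esperanza:20, Goran:16, Halim:16, Hiro:15, Mei:15, Nate:14, Rhea:15, Theo:18, Wendy:18, Yusuf:17.
The smallest farness is 14, for Nate, so Nate has the highest closeness.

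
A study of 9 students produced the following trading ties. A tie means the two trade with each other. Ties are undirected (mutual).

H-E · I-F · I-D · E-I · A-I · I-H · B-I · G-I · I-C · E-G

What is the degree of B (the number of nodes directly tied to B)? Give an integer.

1

B is directly tied to I. That is 1 neighbor, so the degree of B is 1.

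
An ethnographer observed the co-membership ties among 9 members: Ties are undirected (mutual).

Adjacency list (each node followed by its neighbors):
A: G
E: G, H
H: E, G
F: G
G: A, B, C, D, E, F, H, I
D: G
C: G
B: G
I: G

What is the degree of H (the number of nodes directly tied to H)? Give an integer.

2

H is directly tied to E and G. That is 2 neighbors, so the degree of H is 2.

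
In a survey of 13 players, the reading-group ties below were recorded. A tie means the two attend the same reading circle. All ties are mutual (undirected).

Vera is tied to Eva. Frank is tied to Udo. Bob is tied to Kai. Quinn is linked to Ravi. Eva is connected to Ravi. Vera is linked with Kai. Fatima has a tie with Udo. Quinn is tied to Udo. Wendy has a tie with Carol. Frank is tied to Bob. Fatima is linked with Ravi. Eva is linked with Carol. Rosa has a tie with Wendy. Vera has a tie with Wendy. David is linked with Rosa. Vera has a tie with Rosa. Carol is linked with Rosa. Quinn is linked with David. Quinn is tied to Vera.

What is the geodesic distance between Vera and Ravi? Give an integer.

One shortest route is Vera – Quinn – Ravi, which uses 2 edges, and Vera and Ravi are not directly tied, so nothing shorter exists. So d(Vera,Ravi) = 2.

2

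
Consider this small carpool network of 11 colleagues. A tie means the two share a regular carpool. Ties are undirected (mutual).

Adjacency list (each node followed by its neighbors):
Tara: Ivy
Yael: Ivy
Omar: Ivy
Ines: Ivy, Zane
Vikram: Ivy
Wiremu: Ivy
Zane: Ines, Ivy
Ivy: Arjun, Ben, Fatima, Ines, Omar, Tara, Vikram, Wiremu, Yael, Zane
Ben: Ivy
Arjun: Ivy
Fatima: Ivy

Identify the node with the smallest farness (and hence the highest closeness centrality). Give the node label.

Ivy

Farness (sum of distances to all others) for each node — Arjun:19, Ben:19, Fatima:19, Ines:18, Ivy:10, Omar:19, Tara:19, Vikram:19, Wiremu:19, Yael:19, Zane:18.
The smallest farness is 10, for Ivy, so Ivy has the highest closeness.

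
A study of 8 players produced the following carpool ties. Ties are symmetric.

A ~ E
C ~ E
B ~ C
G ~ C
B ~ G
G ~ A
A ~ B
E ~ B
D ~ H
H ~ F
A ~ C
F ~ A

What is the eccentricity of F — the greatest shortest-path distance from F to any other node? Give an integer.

2

Distances from F: A:1, B:2, C:2, D:2, E:2, G:2, H:1.
The largest is 2 (to D, G, E, B, and C), so the eccentricity of F is 2.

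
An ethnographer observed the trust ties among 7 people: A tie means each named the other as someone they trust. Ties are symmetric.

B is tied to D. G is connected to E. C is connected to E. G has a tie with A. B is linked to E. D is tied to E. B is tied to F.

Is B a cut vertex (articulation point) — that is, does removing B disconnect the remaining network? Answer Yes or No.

Removing B leaves {A, C, D, E, and G} with no path to {F}, so the network splits into 2 components. B is a cut vertex.

Yes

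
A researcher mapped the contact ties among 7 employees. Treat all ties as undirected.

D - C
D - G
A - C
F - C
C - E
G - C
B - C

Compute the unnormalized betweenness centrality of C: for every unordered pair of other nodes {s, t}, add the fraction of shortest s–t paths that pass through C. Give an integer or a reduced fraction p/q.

14

Pairs whose geodesics pass through C — D–B: 1; D–F: 1; D–E: 1; D–A: 1; B–F: 1; B–E: 1; B–G: 1; B–A: 1; F–E: 1; F–G: 1; F–A: 1; E–G: 1; E–A: 1; G–A: 1.
All other pairs contribute 0.
Summing the contributions gives betweenness(C) = 14.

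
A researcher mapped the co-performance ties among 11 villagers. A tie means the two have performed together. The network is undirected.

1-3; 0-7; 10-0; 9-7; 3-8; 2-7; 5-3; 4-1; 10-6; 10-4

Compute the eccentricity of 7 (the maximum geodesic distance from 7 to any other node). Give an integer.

Distances from 7: 0:1, 1:4, 2:1, 3:5, 4:3, 5:6, 6:3, 8:6, 9:1, 10:2.
The largest is 6 (to 8 and 5), so the eccentricity of 7 is 6.

6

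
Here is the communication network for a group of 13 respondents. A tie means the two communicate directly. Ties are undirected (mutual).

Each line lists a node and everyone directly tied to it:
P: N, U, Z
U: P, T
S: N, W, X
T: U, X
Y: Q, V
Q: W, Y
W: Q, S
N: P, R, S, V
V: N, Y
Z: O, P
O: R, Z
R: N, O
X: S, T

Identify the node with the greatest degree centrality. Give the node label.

Degrees — N:4, O:2, P:3, Q:2, R:2, S:3, T:2, U:2, V:2, W:2, X:2, Y:2, Z:2.
The maximum is 4, attained only by N.

N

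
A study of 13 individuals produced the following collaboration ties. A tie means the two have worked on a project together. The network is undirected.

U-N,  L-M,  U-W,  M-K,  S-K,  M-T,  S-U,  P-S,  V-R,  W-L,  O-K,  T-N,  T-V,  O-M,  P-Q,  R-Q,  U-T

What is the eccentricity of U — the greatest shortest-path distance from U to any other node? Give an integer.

3

Distances from U: K:2, L:2, M:2, N:1, O:3, P:2, Q:3, R:3, S:1, T:1, V:2, W:1.
The largest is 3 (to O, R, and Q), so the eccentricity of U is 3.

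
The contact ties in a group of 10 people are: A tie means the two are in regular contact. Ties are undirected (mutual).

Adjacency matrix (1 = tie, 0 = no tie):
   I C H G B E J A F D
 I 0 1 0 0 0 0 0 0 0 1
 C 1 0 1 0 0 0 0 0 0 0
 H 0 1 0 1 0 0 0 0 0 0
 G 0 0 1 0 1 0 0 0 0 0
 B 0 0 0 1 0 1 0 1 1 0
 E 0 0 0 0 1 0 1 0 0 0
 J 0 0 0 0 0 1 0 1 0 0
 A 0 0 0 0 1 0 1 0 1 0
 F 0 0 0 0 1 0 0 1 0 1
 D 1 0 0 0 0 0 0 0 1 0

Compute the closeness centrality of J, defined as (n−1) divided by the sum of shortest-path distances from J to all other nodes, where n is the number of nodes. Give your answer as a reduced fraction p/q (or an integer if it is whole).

9/25

Distances from J: A:1, B:2, C:5, D:3, E:1, F:2, G:3, H:4, I:4. Sum = 25.
n = 10, so closeness = 9/25.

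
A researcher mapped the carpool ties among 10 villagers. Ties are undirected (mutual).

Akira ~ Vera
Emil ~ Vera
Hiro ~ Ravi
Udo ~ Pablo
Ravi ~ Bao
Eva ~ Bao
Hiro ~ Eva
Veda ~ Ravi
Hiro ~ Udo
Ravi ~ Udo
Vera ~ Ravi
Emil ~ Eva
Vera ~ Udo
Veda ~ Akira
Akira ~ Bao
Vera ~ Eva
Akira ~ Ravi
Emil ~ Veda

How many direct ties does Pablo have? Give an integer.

1

Pablo is directly tied to Udo. That is 1 neighbor, so the degree of Pablo is 1.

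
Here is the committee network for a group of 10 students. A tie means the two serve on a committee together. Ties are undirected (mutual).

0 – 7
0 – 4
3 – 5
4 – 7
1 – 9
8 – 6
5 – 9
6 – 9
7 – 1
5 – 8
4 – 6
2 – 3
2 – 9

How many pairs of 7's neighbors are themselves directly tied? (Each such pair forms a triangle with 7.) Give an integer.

7's neighbors: 0, 1, and 4.
Neighbor pairs that are themselves tied: 7–0–4. Each forms one triangle with 7, for 1 in total.

1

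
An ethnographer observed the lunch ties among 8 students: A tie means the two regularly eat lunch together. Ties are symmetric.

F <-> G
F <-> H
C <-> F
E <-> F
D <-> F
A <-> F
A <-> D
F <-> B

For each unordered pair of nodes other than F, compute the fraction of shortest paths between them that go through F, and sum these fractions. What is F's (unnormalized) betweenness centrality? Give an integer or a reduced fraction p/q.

20

Pairs whose geodesics pass through F — D–B: 1; D–G: 1; D–C: 1; D–H: 1; D–E: 1; B–G: 1; B–C: 1; B–H: 1; B–E: 1; B–A: 1; G–C: 1; G–H: 1; G–E: 1; G–A: 1 … (+6 more pairs).
All other pairs contribute 0.
Summing the contributions gives betweenness(F) = 20.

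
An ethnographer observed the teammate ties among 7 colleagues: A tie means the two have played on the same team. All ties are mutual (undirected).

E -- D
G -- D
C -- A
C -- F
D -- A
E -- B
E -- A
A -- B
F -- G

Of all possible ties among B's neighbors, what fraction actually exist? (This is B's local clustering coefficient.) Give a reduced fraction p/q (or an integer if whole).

1

B's neighbors: A and E (k = 2).
Possible neighbor pairs: C(2,2) = 1. Edges among them: A–E → e = 1.
Clustering(B) = 1/1.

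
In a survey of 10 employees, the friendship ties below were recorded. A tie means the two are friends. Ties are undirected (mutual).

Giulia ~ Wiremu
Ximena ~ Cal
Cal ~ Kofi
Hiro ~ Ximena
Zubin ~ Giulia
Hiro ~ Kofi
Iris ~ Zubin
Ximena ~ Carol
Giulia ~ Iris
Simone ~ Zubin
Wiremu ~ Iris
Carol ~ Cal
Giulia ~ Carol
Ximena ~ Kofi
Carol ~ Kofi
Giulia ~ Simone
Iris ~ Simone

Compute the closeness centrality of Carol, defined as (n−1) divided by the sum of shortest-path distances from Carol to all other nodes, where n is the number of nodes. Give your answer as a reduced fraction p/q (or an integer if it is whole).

Distances from Carol: Cal:1, Giulia:1, Hiro:2, Iris:2, Kofi:1, Simone:2, Wiremu:2, Ximena:1, Zubin:2. Sum = 14.
n = 10, so closeness = 9/14.

9/14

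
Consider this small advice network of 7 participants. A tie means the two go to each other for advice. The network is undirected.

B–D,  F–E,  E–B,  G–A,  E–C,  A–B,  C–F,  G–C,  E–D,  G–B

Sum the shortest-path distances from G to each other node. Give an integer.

9

Distances from G: A:1, B:1, C:1, D:2, E:2, F:2.
Sum = 1 + 1 + 1 + 2 + 2 + 2 = 9.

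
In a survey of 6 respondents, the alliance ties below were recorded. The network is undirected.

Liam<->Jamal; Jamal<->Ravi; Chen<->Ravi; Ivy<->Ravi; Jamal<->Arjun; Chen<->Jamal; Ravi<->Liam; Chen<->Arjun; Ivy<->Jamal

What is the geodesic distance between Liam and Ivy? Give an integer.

One shortest route is Liam – Jamal – Ivy, which uses 2 edges, and Liam and Ivy are not directly tied, so nothing shorter exists. So d(Liam,Ivy) = 2.

2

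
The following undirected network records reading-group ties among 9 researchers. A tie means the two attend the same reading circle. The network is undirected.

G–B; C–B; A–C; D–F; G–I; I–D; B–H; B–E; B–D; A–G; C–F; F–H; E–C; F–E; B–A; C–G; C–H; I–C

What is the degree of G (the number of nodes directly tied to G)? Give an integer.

G is directly tied to A, B, C, and I. That is 4 neighbors, so the degree of G is 4.

4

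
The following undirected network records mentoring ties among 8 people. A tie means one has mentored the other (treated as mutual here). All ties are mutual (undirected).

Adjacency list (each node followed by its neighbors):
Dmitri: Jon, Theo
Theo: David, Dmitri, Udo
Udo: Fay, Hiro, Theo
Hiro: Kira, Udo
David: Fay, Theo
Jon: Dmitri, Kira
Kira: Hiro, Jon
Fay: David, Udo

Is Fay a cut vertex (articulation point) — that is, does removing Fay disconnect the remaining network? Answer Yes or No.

Even without Fay, every remaining node can still reach every other (the residual graph is connected), so Fay is not a cut vertex.

No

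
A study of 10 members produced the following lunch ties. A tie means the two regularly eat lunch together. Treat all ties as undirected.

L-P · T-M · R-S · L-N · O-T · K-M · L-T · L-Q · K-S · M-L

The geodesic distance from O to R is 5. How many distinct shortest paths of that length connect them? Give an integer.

1

The shortest distance is 5, and the only length-5 path is O–T–M–K–S–R. So there is exactly 1 shortest path.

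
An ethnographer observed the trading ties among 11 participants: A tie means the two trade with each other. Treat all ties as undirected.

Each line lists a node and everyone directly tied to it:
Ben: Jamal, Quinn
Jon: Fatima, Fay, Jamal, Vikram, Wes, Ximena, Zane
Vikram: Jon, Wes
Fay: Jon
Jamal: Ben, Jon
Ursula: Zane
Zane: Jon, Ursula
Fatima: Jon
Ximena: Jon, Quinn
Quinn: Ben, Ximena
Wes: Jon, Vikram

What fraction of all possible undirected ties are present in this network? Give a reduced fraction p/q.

12/55

There are 12 edges and 11 nodes, so the maximum possible is C(11,2) = 55.
Density = 12/55.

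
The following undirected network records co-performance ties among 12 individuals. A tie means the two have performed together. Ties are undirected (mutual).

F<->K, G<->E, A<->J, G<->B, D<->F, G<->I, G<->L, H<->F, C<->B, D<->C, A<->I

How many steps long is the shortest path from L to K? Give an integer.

One shortest route is L – G – B – C – D – F – K, which uses 6 edges, and at distance 5 from L we only reach {F}, which does not include K. So d(L,K) = 6.

6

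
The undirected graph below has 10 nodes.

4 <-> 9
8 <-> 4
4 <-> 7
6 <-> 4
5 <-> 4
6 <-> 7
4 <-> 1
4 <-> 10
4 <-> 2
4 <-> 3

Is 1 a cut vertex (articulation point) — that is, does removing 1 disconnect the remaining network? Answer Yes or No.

No

Even without 1, every remaining node can still reach every other (the residual graph is connected), so 1 is not a cut vertex.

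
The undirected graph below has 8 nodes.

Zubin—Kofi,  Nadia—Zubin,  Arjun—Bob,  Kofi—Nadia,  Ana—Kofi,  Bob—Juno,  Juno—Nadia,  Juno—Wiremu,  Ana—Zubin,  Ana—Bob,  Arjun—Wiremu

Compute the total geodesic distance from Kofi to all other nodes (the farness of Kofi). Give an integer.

13

Distances from Kofi: Ana:1, Arjun:3, Bob:2, Juno:2, Nadia:1, Wiremu:3, Zubin:1.
Sum = 1 + 3 + 2 + 2 + 1 + 3 + 1 = 13.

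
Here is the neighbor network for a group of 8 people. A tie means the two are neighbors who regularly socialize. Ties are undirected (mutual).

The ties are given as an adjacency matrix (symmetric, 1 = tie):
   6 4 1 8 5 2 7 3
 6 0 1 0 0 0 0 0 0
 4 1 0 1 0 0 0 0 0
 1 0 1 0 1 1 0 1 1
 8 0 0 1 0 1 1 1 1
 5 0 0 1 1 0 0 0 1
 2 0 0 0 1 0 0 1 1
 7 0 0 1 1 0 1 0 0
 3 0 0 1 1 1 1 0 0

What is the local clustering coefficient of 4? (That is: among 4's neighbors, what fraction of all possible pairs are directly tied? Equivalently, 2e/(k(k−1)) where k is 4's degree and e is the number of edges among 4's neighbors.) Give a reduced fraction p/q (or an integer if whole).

0

4's neighbors: 1 and 6 (k = 2).
Possible neighbor pairs: C(2,2) = 1. Edges among them: none → e = 0.
Clustering(4) = 0/1.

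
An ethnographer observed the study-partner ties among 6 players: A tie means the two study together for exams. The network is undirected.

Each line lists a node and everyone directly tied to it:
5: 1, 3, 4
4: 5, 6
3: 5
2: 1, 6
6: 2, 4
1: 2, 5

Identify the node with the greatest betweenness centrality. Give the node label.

Unnormalized betweenness of each node: 1:2, 2:1, 3:0, 4:2, 5:5, 6:1.
5 has the largest value, 5, making it the main broker — the node through which the most shortest paths run.

5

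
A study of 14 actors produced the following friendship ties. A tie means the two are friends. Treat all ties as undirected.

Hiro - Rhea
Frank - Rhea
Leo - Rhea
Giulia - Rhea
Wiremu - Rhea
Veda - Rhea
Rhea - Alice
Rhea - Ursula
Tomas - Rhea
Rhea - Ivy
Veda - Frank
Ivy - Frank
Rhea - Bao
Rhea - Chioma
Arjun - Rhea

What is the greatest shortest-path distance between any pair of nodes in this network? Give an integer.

2

Eccentricity of each node (its greatest distance to any other): Alice:2, Arjun:2, Bao:2, Chioma:2, Frank:2, Giulia:2, Hiro:2, Ivy:2, Leo:2, Rhea:1, Tomas:2, Ursula:2, Veda:2, Wiremu:2.
The maximum eccentricity is 2, realized for instance by the pair Alice–Wiremu via Alice – Rhea – Wiremu. So the diameter is 2.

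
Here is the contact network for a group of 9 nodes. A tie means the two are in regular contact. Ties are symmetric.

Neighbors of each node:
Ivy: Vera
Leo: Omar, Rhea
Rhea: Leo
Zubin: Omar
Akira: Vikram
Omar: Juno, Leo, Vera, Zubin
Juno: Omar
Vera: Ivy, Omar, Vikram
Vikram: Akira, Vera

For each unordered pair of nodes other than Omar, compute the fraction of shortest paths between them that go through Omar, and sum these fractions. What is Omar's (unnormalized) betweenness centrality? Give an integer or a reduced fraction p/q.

21

Pairs whose geodesics pass through Omar — Juno–Akira: 1; Juno–Zubin: 1; Juno–Leo: 1; Juno–Vikram: 1; Juno–Ivy: 1; Juno–Vera: 1; Juno–Rhea: 1; Akira–Zubin: 1; Akira–Leo: 1; Akira–Rhea: 1; Zubin–Leo: 1; Zubin–Vikram: 1; Zubin–Ivy: 1; Zubin–Vera: 1 … (+7 more pairs).
All other pairs contribute 0.
Summing the contributions gives betweenness(Omar) = 21.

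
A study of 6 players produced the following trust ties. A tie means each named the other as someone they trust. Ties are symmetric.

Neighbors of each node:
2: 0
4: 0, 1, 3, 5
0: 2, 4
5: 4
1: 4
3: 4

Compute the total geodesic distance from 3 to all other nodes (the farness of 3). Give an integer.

10

Distances from 3: 0:2, 1:2, 2:3, 4:1, 5:2.
Sum = 2 + 2 + 3 + 1 + 2 = 10.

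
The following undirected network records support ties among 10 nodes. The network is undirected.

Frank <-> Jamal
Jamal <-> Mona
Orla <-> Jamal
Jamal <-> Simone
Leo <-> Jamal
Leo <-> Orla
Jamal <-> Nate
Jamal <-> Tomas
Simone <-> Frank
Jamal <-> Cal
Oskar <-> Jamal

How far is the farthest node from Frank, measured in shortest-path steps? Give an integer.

Distances from Frank: Cal:2, Jamal:1, Leo:2, Mona:2, Nate:2, Orla:2, Oskar:2, Simone:1, Tomas:2.
The largest is 2 (to Tomas, Nate, Leo, Mona, Orla, Oskar, and Cal), so the eccentricity of Frank is 2.

2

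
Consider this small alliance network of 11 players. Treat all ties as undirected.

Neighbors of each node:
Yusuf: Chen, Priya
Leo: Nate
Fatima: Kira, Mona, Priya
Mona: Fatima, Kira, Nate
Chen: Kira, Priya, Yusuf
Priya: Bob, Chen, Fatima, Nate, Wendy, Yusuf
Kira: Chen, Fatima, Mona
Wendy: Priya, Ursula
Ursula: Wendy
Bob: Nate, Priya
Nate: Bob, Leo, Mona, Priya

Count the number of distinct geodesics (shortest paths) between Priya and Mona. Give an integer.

The shortest distance is 2. The length-2 paths are: Priya–Fatima–Mona; Priya–Nate–Mona.
That gives 2 distinct shortest paths.

2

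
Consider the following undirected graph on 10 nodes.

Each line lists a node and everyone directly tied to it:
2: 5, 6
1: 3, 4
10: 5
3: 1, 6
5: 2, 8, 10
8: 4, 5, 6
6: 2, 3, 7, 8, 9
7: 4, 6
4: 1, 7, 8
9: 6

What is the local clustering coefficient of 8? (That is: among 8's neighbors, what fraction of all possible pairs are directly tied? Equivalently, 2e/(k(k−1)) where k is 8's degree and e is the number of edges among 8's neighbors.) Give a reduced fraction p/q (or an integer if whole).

8's neighbors: 4, 5, and 6 (k = 3).
Possible neighbor pairs: C(3,2) = 3. Edges among them: none → e = 0.
Clustering(8) = 0/3 = 0.

0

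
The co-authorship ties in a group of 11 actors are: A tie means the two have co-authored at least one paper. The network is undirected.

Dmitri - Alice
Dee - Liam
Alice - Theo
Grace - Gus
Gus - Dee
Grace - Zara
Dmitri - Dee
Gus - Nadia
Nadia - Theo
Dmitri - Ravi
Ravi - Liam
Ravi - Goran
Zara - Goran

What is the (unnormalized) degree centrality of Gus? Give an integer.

3

Gus is directly tied to Dee, Grace, and Nadia. That is 3 neighbors, so the degree of Gus is 3.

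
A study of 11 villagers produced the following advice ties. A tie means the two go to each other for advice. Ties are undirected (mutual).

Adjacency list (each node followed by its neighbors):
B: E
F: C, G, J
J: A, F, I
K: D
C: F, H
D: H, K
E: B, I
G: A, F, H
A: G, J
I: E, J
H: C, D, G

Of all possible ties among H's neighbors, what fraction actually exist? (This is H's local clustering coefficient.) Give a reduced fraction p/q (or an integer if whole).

H's neighbors: C, D, and G (k = 3).
Possible neighbor pairs: C(3,2) = 3. Edges among them: none → e = 0.
Clustering(H) = 0/3 = 0.

0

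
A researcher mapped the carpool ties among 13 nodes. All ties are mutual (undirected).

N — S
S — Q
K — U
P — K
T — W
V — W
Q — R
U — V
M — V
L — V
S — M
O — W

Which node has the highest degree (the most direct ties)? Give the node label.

V

Degrees — K:2, L:1, M:2, N:1, O:1, P:1, Q:2, R:1, S:3, T:1, U:2, V:4, W:3.
The maximum is 4, attained only by V.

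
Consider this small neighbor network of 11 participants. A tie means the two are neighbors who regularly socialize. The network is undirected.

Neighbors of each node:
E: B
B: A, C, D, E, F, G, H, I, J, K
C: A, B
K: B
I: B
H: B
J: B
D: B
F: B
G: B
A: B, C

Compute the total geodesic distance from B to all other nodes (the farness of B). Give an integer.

Distances from B: A:1, C:1, D:1, E:1, F:1, G:1, H:1, I:1, J:1, K:1.
Sum = 1 + 1 + 1 + 1 + 1 + 1 + 1 + 1 + 1 + 1 = 10.

10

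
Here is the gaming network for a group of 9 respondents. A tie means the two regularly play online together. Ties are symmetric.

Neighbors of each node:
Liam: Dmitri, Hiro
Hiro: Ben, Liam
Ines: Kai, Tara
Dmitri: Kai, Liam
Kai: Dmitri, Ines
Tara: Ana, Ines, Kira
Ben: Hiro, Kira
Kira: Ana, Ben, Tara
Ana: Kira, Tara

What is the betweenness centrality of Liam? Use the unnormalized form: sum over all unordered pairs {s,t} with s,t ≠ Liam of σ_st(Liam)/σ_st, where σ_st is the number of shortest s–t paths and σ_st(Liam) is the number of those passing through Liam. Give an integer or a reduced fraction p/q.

Pairs whose geodesics pass through Liam — Kira–Dmitri: 1/2; Ben–Dmitri: 1; Ben–Kai: 1/2; Hiro–Dmitri: 1; Hiro–Kai: 1; Hiro–Ines: 1/2.
All other pairs contribute 0.
Summing the contributions gives betweenness(Liam) = 9/2.

9/2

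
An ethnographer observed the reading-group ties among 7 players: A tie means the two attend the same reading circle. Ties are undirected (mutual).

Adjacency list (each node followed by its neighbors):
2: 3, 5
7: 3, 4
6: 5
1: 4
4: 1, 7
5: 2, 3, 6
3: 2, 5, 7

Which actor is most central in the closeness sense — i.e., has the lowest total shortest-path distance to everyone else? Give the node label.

Farness (sum of distances to all others) for each node — 1:19, 2:13, 3:10, 4:14, 5:12, 6:17, 7:11.
The smallest farness is 10, for 3, so 3 has the highest closeness.

3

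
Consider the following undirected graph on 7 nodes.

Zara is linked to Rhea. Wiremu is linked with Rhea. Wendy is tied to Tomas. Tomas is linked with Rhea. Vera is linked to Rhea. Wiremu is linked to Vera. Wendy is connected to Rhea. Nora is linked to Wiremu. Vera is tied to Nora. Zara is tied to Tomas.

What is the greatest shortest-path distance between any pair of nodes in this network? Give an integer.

Eccentricity of each node (its greatest distance to any other): Nora:3, Rhea:2, Tomas:3, Vera:2, Wendy:3, Wiremu:2, Zara:3.
The maximum eccentricity is 3, realized for instance by the pair Nora–Tomas via Nora – Vera – Rhea – Tomas. So the diameter is 3.

3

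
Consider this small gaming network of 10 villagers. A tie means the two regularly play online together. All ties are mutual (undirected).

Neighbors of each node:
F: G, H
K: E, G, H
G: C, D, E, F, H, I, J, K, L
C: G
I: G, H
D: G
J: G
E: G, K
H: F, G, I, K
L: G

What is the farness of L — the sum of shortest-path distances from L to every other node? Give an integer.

17

Distances from L: C:2, D:2, E:2, F:2, G:1, H:2, I:2, J:2, K:2.
Sum = 2 + 2 + 2 + 2 + 1 + 2 + 2 + 2 + 2 = 17.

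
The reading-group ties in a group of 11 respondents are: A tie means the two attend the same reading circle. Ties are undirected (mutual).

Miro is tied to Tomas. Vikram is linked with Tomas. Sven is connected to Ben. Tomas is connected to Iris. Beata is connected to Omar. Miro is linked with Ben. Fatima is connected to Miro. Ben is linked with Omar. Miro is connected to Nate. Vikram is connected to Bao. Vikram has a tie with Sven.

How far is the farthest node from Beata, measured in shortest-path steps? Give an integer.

Distances from Beata: Bao:5, Ben:2, Fatima:4, Iris:5, Miro:3, Nate:4, Omar:1, Sven:3, Tomas:4, Vikram:4.
The largest is 5 (to Bao and Iris), so the eccentricity of Beata is 5.

5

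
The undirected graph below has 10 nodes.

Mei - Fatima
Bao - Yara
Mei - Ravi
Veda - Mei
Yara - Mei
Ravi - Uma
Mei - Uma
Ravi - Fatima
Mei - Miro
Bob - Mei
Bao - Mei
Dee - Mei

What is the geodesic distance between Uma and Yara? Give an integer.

2

One shortest route is Uma – Mei – Yara, which uses 2 edges, and Uma and Yara are not directly tied, so nothing shorter exists. So d(Uma,Yara) = 2.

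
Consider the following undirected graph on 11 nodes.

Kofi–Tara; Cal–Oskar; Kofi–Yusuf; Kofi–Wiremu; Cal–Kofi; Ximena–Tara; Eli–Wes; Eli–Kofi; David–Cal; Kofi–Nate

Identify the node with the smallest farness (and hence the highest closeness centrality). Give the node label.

Farness (sum of distances to all others) for each node — Cal:19, David:28, Eli:21, Kofi:14, Nate:23, Oskar:28, Tara:21, Wes:30, Wiremu:23, Ximena:30, Yusuf:23.
The smallest farness is 14, for Kofi, so Kofi has the highest closeness.

Kofi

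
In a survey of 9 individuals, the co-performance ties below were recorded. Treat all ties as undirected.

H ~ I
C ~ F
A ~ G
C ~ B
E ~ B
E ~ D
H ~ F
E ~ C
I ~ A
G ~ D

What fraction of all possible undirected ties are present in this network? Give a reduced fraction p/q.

There are 10 edges and 9 nodes, so the maximum possible is C(9,2) = 36.
Density = 10/36 = 5/18.

5/18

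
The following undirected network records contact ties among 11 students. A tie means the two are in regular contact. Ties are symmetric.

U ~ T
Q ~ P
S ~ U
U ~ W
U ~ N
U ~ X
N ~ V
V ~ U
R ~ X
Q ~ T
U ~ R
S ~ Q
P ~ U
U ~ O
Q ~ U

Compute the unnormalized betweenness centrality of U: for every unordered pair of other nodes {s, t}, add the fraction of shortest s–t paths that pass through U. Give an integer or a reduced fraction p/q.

77/2

Pairs whose geodesics pass through U — P–V: 1; P–S: 1/2; P–O: 1; P–T: 1/2; P–W: 1; P–N: 1; P–R: 1; P–X: 1; V–S: 1; V–O: 1; V–Q: 1; V–T: 1; V–W: 1; V–R: 1 … (+26 more pairs).
All other pairs contribute 0.
Summing the contributions gives betweenness(U) = 77/2.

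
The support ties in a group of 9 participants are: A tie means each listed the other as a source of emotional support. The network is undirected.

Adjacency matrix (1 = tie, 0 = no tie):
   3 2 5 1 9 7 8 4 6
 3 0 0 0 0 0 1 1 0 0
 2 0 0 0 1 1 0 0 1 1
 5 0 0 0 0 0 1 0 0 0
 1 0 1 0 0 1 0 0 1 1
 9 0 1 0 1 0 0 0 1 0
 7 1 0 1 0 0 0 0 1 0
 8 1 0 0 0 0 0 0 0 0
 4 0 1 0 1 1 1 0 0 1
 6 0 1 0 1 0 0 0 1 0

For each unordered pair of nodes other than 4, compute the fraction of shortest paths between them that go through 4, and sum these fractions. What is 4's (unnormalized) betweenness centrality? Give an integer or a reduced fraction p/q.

49/3

Pairs whose geodesics pass through 4 — 3–2: 1; 3–1: 1; 3–9: 1; 3–6: 1; 2–5: 1; 2–7: 1; 2–8: 1; 5–1: 1; 5–9: 1; 5–6: 1; 1–7: 1; 1–8: 1; 9–7: 1; 9–8: 1 … (+3 more pairs).
All other pairs contribute 0.
Summing the contributions gives betweenness(4) = 49/3.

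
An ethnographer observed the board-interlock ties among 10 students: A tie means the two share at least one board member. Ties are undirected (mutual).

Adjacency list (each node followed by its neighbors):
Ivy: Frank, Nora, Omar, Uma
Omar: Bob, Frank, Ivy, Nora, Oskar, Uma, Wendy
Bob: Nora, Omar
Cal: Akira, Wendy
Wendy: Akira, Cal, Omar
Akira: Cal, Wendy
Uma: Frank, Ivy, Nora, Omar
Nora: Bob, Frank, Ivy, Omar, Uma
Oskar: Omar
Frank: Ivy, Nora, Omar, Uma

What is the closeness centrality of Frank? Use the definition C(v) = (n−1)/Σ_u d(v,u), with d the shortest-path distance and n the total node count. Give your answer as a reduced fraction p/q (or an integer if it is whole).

Distances from Frank: Akira:3, Bob:2, Cal:3, Ivy:1, Nora:1, Omar:1, Oskar:2, Uma:1, Wendy:2. Sum = 16.
n = 10, so closeness = 9/16.

9/16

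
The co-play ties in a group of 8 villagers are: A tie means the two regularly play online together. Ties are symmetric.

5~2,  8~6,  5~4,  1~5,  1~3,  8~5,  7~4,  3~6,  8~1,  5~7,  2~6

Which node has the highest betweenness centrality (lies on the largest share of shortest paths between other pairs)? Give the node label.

Unnormalized betweenness of each node: 1:7/2, 2:3/2, 3:1/2, 4:0, 5:23/2, 6:2, 7:0, 8:2.
5 has the largest value, 23/2, making it the main broker — the node through which the most shortest paths run.

5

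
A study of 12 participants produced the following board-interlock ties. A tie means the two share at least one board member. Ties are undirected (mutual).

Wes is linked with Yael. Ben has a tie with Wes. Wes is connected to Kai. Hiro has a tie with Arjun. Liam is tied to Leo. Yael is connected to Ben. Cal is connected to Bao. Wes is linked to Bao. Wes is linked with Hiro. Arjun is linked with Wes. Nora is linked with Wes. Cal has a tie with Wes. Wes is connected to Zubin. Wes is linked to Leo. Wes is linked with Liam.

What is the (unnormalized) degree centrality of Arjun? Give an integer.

Arjun is directly tied to Hiro and Wes. That is 2 neighbors, so the degree of Arjun is 2.

2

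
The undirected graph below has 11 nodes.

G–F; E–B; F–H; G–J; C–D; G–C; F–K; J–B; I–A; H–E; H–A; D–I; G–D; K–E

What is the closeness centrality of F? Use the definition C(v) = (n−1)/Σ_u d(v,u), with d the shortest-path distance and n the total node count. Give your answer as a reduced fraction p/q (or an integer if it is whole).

10/19

Distances from F: A:2, B:3, C:2, D:2, E:2, G:1, H:1, I:3, J:2, K:1. Sum = 19.
n = 11, so closeness = 10/19.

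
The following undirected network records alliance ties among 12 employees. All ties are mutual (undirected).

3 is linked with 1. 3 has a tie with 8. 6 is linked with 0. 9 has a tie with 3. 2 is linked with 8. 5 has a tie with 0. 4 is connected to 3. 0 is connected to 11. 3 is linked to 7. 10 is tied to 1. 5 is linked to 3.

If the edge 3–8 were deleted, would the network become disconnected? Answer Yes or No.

Yes

Without the 3–8 edge there is no alternate route between 3 and 8, so the network disconnects. It is a bridge.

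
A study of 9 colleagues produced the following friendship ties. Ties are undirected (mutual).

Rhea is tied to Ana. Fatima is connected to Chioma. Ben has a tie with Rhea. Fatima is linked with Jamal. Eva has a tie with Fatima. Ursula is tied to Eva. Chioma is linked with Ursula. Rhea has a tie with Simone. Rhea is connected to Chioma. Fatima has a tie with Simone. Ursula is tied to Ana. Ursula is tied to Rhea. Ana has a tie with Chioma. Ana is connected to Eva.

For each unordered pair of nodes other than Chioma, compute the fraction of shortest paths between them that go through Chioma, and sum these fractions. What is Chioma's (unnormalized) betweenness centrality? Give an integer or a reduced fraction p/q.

4

Pairs whose geodesics pass through Chioma — Jamal–Ana: 1/2; Jamal–Rhea: 1/2; Jamal–Ursula: 1/2; Jamal–Ben: 1/2; Fatima–Ana: 1/2; Fatima–Rhea: 1/2; Fatima–Ursula: 1/2; Fatima–Ben: 1/2.
All other pairs contribute 0.
Summing the contributions gives betweenness(Chioma) = 4.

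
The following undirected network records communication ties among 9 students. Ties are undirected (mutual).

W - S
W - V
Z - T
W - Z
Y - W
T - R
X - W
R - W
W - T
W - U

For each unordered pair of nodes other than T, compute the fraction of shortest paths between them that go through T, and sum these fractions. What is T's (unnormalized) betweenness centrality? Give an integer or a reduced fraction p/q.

Pairs whose geodesics pass through T — R–Z: 1/2.
All other pairs contribute 0.
Summing the contributions gives betweenness(T) = 1/2.

1/2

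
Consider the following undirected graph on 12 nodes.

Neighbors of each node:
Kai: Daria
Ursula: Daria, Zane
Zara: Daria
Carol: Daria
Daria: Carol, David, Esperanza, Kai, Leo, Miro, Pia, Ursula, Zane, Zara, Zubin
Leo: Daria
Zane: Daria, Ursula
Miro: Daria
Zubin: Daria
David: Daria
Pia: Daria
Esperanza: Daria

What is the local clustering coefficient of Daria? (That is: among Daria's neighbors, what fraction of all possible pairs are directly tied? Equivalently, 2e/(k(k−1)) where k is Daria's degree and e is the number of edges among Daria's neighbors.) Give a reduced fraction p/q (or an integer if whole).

1/55

Daria's neighbors: Carol, David, Esperanza, Kai, Leo, Miro, Pia, Ursula, Zane, Zara, and Zubin (k = 11).
Possible neighbor pairs: C(11,2) = 55. Edges among them: Ursula–Zane → e = 1.
Clustering(Daria) = 1/55.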